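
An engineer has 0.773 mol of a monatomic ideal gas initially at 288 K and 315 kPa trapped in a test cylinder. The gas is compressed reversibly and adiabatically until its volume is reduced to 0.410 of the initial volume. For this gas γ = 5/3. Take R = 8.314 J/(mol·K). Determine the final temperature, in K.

522 K

V₁ = nRT₁/P₁ = 0.773×8.314×288/315 = 5.88 L.
Adiabatic: TV^(γ−1) = const ⇒ T₂ = 288×(2.44)^0.667 = 522 K; PV^γ = const ⇒ P₂ = 1390 kPa.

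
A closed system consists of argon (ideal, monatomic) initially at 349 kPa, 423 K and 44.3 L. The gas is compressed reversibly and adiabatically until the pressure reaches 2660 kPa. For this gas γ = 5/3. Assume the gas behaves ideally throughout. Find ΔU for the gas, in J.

n = P₁V₁/(RT₁) = 349×44.3/(8.314×423) = 4.40 mol.
Adiabatic: T₂/T₁ = (P₂/P₁)^((γ−1)/γ) ⇒ T₂ = 423×(7.62)^0.400 = 953 K; V₂ = 13.1 L.
For an ideal gas ΔU = nCvΔT with Cv = (3/2)R = 12.5 J/(mol·K).
ΔU = 4.40×12.5×(953−423) = 29100 J.

29100 J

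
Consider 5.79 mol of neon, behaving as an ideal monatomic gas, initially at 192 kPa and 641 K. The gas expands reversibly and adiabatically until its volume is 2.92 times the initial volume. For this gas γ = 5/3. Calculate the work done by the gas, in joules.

V₁ = nRT₁/P₁ = 5.79×8.314×641/192 = 161 L.
Adiabatic: TV^(γ−1) = const ⇒ T₂ = 641×(0.342)^0.667 = 314 K; PV^γ = const ⇒ P₂ = 32.2 kPa.
ΔU = nCvΔT = 5.79×12.5×(314−641) = -23600 J.
Q = 0 for an adiabatic process, so W = −ΔU = 23600 J.

23600 J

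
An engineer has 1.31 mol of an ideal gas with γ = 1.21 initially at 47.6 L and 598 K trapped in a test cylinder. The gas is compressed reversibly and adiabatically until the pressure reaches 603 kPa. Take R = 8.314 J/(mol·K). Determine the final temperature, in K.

774 K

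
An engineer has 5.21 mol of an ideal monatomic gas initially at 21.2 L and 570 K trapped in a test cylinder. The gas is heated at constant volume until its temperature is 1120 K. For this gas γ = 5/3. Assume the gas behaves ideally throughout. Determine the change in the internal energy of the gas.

P₁ = nRT₁/V₁ = 5.21×8.314×570/21.2 = 1160 kPa.
Isochoric: V stays 21.2 L; P/T = const ⇒ T₂ = 1120 K, P₂ = 2290 kPa.
For an ideal gas ΔU = nCvΔT with Cv = (3/2)R = 12.5 J/(mol·K).
ΔU = 5.21×12.5×(1120−570) = 35700 J.

35700 J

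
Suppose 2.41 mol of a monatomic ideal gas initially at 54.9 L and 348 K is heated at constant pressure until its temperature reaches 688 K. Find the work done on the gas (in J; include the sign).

-6810 J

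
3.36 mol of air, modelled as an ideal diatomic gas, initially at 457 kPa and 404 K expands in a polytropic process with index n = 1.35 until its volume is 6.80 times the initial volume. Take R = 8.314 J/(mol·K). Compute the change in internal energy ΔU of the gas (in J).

-13800 J

V₁ = nRT₁/P₁ = 3.36×8.314×404/457 = 24.7 L.
Polytropic n=1.35: T₂ = T₁(V₁/V₂)^(n−1) = 404×(0.147)^0.35 = 207 K; P₂ = P₁(V₁/V₂)^n = 34.4 kPa.
For an ideal gas ΔU = nCvΔT with Cv = (5/2)R = 20.8 J/(mol·K).
ΔU = 3.36×20.8×(207−404) = -13800 J.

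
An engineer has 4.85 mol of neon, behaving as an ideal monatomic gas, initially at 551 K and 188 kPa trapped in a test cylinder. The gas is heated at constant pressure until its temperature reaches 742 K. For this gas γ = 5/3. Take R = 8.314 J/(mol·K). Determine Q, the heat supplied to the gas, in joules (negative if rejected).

19300 J

V₁ = nRT₁/P₁ = 4.85×8.314×551/188 = 118 L.
Isobaric: P stays 188 kPa; V/T = const ⇒ T₂ = 742 K, V₂ = 159 L.
W = PΔV = 188×(159−118) kPa·L = 7700 J.
ΔU = nCvΔT = 4.85×12.5×(742−551) = 11600 J.
Q = ΔU + W = nCpΔT = 19300 J.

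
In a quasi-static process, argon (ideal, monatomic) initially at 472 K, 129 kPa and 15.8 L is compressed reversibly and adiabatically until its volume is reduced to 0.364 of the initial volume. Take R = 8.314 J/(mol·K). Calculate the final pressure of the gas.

Adiabatic: TV^(γ−1) = const ⇒ T₂ = 472×(2.75)^0.667 = 926 K; PV^γ = const ⇒ P₂ = 695 kPa.

695 kPa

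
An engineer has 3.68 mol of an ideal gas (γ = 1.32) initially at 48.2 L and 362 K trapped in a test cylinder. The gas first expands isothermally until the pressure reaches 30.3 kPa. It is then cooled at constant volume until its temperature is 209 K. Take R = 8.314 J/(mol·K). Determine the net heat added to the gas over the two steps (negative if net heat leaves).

P₁ = nRT₁/V₁ = 3.68×8.314×362/48.2 = 230 kPa.
Step 1 — Isothermal: T stays 362 K; PV = const ⇒ V₂ = 366 L, P₂ = 30.3 kPa.
ΔU = 0 (ideal gas, T constant).
W = nRT ln(V₂/V₁) = 3.68×8.314×362×ln(7.58) = 22400 J.
Q = ΔU + W = 22400 J.
State after step 1: P = 30.3 kPa, V = 366 L, T = 362 K.
Step 2 — Isochoric: V stays 366 L; P/T = const ⇒ T₂ = 209 K, P₂ = 17.5 kPa.
W = 0 (no volume change).
ΔU = nCvΔT = 3.68×26.0×(209−362) = -14600 J.
Q = ΔU = -14600 J.
Net over both steps: W = 22400 J, Q = 7810 J, ΔU = -14600 J.

7810 J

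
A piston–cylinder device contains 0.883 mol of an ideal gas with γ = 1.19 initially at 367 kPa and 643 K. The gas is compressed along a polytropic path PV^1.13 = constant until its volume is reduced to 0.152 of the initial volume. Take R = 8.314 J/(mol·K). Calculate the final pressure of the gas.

V₁ = nRT₁/P₁ = 0.883×8.314×643/367 = 12.9 L.
Polytropic n=1.13: T₂ = T₁(V₁/V₂)^(n−1) = 643×(6.58)^0.13 = 821 K; P₂ = P₁(V₁/V₂)^n = 3080 kPa.

3080 kPa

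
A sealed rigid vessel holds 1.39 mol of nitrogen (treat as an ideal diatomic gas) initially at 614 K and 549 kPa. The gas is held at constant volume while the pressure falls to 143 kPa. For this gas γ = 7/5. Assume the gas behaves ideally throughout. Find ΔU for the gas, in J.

V₁ = nRT₁/P₁ = 1.39×8.314×614/549 = 12.9 L.
Isochoric: V stays 12.9 L; P/T = const ⇒ T₂ = 160 K, P₂ = 143 kPa.
For an ideal gas ΔU = nCvΔT with Cv = (5/2)R = 20.8 J/(mol·K).
ΔU = 1.39×20.8×(160−614) = -13100 J.

-13100 J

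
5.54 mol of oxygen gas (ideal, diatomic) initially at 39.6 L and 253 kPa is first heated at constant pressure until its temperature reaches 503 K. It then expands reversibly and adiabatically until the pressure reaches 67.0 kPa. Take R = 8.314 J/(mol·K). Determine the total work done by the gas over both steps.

T₁ = P₁V₁/(nR) = 253×39.6/(5.54×8.314) = 218 K.
Step 1 — Isobaric: P stays 253 kPa; V/T = const ⇒ T₂ = 503 K, V₂ = 91.6 L.
W = PΔV = 253×(91.6−39.6) kPa·L = 13100 J.
ΔU = nCvΔT = 5.54×20.8×(503−218) = 32900 J.
Q = ΔU + W = nCpΔT = 46000 J.
State after step 1: P = 253 kPa, V = 91.6 L, T = 503 K.
Step 2 — Adiabatic: T₂/T₁ = (P₂/P₁)^((γ−1)/γ) ⇒ T₂ = 503×(0.265)^0.286 = 344 K; V₂ = 237 L.
ΔU = nCvΔT = 5.54×20.8×(344−503) = -18300 J.
Q = 0 for an adiabatic process, so W = −ΔU = 18300 J.
Net over both steps: W = 31400 J, Q = 46000 J, ΔU = 14600 J.

31400 J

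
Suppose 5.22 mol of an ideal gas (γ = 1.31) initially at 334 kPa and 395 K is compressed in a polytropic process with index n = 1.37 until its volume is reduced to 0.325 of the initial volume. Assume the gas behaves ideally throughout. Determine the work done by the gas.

V₁ = nRT₁/P₁ = 5.22×8.314×395/334 = 51.3 L.
Polytropic n=1.37: T₂ = T₁(V₁/V₂)^(n−1) = 395×(3.08)^0.37 = 599 K; P₂ = P₁(V₁/V₂)^n = 1560 kPa.
W = (P₁V₁−P₂V₂)/(n−1) = (334×51.3−1560×16.7)/0.37 = -23900 J.

-23900 J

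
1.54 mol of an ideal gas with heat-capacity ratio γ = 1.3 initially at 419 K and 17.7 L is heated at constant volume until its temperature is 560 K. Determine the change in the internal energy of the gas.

6020 J

P₁ = nRT₁/V₁ = 1.54×8.314×419/17.7 = 303 kPa.
Isochoric: V stays 17.7 L; P/T = const ⇒ T₂ = 560 K, P₂ = 405 kPa.
For an ideal gas ΔU = nCvΔT with Cv = R/(γ−1) = 27.7 J/(mol·K).
ΔU = 1.54×27.7×(560−419) = 6020 J.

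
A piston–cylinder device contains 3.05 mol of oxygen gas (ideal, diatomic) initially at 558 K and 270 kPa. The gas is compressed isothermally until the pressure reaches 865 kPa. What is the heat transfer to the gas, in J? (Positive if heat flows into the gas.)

-16500 J

V₁ = nRT₁/P₁ = 3.05×8.314×558/270 = 52.4 L.
Isothermal: T stays 558 K; PV = const ⇒ V₂ = 16.4 L, P₂ = 865 kPa.
ΔU = 0 (ideal gas, T constant).
W = nRT ln(V₂/V₁) = 3.05×8.314×558×ln(0.312) = -16500 J.
Q = ΔU + W = -16500 J.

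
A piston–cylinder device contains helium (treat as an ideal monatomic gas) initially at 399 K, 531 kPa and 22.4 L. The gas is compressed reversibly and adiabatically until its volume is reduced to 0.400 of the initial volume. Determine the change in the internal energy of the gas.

n = P₁V₁/(RT₁) = 531×22.4/(8.314×399) = 3.59 mol.
Adiabatic: TV^(γ−1) = const ⇒ T₂ = 399×(2.50)^0.667 = 735 K; PV^γ = const ⇒ P₂ = 2450 kPa.
For an ideal gas ΔU = nCvΔT with Cv = (3/2)R = 12.5 J/(mol·K).
ΔU = 3.59×12.5×(735−399) = 15000 J.

15000 J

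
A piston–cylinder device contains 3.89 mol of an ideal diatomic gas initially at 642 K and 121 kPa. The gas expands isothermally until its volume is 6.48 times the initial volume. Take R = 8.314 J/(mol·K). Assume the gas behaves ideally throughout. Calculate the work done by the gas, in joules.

V₁ = nRT₁/P₁ = 3.89×8.314×642/121 = 172 L.
Isothermal: T stays 642 K; PV = const ⇒ V₂ = 1110 L, P₂ = 18.7 kPa.
W = nRT ln(V₂/V₁) = 3.89×8.314×642×ln(6.48) = 38800 J.

38800 J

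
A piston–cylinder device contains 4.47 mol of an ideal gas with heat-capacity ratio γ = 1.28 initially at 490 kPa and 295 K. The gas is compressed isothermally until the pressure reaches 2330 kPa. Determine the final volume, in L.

4.71 L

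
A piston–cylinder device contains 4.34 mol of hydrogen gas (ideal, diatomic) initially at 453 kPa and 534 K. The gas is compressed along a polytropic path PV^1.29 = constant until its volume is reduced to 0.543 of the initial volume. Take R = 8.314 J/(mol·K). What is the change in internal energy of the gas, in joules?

9330 J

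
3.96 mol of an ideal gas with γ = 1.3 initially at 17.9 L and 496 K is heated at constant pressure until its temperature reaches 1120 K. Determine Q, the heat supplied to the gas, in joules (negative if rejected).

P₁ = nRT₁/V₁ = 3.96×8.314×496/17.9 = 912 kPa.
Isobaric: P stays 912 kPa; V/T = const ⇒ T₂ = 1120 K, V₂ = 40.4 L.
W = PΔV = 912×(40.4−17.9) kPa·L = 20500 J.
ΔU = nCvΔT = 3.96×27.7×(1120−496) = 68500 J.
Q = ΔU + W = nCpΔT = 89000 J.

89000 J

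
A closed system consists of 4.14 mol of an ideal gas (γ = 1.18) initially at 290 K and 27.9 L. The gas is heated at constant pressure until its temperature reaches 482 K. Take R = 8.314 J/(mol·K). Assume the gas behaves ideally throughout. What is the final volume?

P₁ = nRT₁/V₁ = 4.14×8.314×290/27.9 = 358 kPa.
Isobaric: P stays 358 kPa; V/T = const ⇒ T₂ = 482 K, V₂ = 46.4 L.

46.4 L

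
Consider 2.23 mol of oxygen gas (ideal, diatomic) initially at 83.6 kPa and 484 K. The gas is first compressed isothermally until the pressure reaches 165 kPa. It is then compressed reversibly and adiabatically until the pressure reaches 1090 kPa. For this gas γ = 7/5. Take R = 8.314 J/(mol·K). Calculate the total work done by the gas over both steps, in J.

-22100 J

V₁ = nRT₁/P₁ = 2.23×8.314×484/83.6 = 107 L.
Step 1 — Isothermal: T stays 484 K; PV = const ⇒ V₂ = 54.4 L, P₂ = 165 kPa.
ΔU = 0 (ideal gas, T constant).
W = nRT ln(V₂/V₁) = 2.23×8.314×484×ln(0.507) = -6100 J.
Q = ΔU + W = -6100 J.
State after step 1: P = 165 kPa, V = 54.4 L, T = 484 K.
Step 2 — Adiabatic: T₂/T₁ = (P₂/P₁)^((γ−1)/γ) ⇒ T₂ = 484×(6.61)^0.286 = 830 K; V₂ = 14.1 L.
ΔU = nCvΔT = 2.23×20.8×(830−484) = 16000 J.
Q = 0 for an adiabatic process, so W = −ΔU = -16000 J.
Net over both steps: W = -22100 J, Q = -6100 J, ΔU = 16000 J.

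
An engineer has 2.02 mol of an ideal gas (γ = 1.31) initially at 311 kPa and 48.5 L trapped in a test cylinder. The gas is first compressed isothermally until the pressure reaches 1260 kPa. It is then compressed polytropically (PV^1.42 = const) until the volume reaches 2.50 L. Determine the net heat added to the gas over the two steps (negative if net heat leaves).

-9240 J

T₁ = P₁V₁/(nR) = 311×48.5/(2.02×8.314) = 898 K.
Step 1 — Isothermal: T stays 898 K; PV = const ⇒ V₂ = 12.0 L, P₂ = 1260 kPa.
ΔU = 0 (ideal gas, T constant).
W = nRT ln(V₂/V₁) = 2.02×8.314×898×ln(0.247) = -21100 J.
Q = ΔU + W = -21100 J.
State after step 1: P = 1260 kPa, V = 12.0 L, T = 898 K.
Step 2 — Polytropic n=1.42: T₂ = T₁(V₁/V₂)^(n−1) = 898×(4.79)^0.42 = 1730 K; P₂ = P₁(V₁/V₂)^n = 11600 kPa.
W = (P₁V₁−P₂V₂)/(n−1) = (1260×12.0−11600×2.50)/0.42 = -33400 J.
ΔU = nCvΔT = 2.02×26.8×(1730−898) = 45300 J.
Q = ΔU + W = 11900 J.
Net over both steps: W = -54500 J, Q = -9240 J, ΔU = 45300 J.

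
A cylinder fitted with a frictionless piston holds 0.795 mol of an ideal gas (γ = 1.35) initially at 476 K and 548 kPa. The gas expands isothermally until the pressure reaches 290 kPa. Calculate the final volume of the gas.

10.8 L

V₁ = nRT₁/P₁ = 0.795×8.314×476/548 = 5.74 L.
Isothermal: T stays 476 K; PV = const ⇒ V₂ = 10.8 L, P₂ = 290 kPa.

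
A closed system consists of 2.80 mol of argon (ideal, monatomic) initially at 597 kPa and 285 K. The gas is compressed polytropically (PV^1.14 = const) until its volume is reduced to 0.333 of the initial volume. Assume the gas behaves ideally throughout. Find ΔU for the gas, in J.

V₁ = nRT₁/P₁ = 2.80×8.314×285/597 = 11.1 L.
Polytropic n=1.14: T₂ = T₁(V₁/V₂)^(n−1) = 285×(3.00)^0.14 = 332 K; P₂ = P₁(V₁/V₂)^n = 2090 kPa.
For an ideal gas ΔU = nCvΔT with Cv = (3/2)R = 12.5 J/(mol·K).
ΔU = 2.80×12.5×(332−285) = 1660 J.

1660 J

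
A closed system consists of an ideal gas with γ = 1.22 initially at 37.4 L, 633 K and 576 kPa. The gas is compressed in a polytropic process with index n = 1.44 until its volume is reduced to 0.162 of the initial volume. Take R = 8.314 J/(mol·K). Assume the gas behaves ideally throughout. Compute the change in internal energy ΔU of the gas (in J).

120000 J

n = P₁V₁/(RT₁) = 576×37.4/(8.314×633) = 4.09 mol.
Polytropic n=1.44: T₂ = T₁(V₁/V₂)^(n−1) = 633×(6.17)^0.44 = 1410 K; P₂ = P₁(V₁/V₂)^n = 7920 kPa.
For an ideal gas ΔU = nCvΔT with Cv = R/(γ−1) = 37.8 J/(mol·K).
ΔU = 4.09×37.8×(1410−633) = 120000 J.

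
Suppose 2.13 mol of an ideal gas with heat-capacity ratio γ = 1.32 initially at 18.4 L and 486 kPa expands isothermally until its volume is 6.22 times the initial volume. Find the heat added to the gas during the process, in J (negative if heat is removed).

16300 J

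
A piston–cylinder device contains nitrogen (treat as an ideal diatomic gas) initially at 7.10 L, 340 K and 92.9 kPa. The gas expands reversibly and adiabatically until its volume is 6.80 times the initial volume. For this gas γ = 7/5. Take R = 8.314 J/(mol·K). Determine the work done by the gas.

n = P₁V₁/(RT₁) = 92.9×7.10/(8.314×340) = 0.233 mol.
Adiabatic: TV^(γ−1) = const ⇒ T₂ = 340×(0.147)^0.400 = 158 K; PV^γ = const ⇒ P₂ = 6.35 kPa.
ΔU = nCvΔT = 0.233×20.8×(158−340) = -883 J.
Q = 0 for an adiabatic process, so W = −ΔU = 883 J.

883 J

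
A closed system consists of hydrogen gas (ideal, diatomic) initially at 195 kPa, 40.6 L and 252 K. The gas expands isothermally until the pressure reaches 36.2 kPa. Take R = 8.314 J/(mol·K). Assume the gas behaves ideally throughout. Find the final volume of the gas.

Isothermal: T stays 252 K; PV = const ⇒ V₂ = 219 L, P₂ = 36.2 kPa.

219 L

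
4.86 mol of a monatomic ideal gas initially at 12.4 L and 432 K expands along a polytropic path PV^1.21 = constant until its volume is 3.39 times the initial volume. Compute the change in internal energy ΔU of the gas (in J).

-5920 J

P₁ = nRT₁/V₁ = 4.86×8.314×432/12.4 = 1410 kPa.
Polytropic n=1.21: T₂ = T₁(V₁/V₂)^(n−1) = 432×(0.295)^0.21 = 334 K; P₂ = P₁(V₁/V₂)^n = 321 kPa.
For an ideal gas ΔU = nCvΔT with Cv = (3/2)R = 12.5 J/(mol·K).
ΔU = 4.86×12.5×(334−432) = -5920 J.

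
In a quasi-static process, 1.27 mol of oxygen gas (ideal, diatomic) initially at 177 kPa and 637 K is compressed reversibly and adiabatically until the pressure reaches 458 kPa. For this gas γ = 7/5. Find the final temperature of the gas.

V₁ = nRT₁/P₁ = 1.27×8.314×637/177 = 38.0 L.
Adiabatic: T₂/T₁ = (P₂/P₁)^((γ−1)/γ) ⇒ T₂ = 637×(2.59)^0.286 = 836 K; V₂ = 19.3 L.

836 K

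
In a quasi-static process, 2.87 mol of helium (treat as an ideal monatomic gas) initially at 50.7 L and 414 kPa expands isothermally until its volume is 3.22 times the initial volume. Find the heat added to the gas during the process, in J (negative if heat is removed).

T₁ = P₁V₁/(nR) = 414×50.7/(2.87×8.314) = 880 K.
Isothermal: T stays 880 K; PV = const ⇒ V₂ = 163 L, P₂ = 129 kPa.
ΔU = 0 (ideal gas, T constant).
W = nRT ln(V₂/V₁) = 2.87×8.314×880×ln(3.22) = 24500 J.
Q = ΔU + W = 24500 J.

24500 J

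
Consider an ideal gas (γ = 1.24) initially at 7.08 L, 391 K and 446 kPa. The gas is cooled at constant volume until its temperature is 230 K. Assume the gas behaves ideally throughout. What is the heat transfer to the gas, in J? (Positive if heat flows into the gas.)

n = P₁V₁/(RT₁) = 446×7.08/(8.314×391) = 0.971 mol.
Isochoric: V stays 7.08 L; P/T = const ⇒ T₂ = 230 K, P₂ = 262 kPa.
W = 0 (no volume change).
ΔU = nCvΔT = 0.971×34.6×(230−391) = -5420 J.
Q = ΔU = -5420 J.

-5420 J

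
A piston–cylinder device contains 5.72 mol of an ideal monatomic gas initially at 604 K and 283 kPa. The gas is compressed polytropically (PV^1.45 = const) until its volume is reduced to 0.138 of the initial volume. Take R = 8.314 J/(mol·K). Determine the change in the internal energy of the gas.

62000 J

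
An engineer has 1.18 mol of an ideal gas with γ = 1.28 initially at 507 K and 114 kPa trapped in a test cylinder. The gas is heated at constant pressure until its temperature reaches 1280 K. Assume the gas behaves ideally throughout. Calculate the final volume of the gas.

110 L

V₁ = nRT₁/P₁ = 1.18×8.314×507/114 = 43.6 L.
Isobaric: P stays 114 kPa; V/T = const ⇒ T₂ = 1280 K, V₂ = 110 L.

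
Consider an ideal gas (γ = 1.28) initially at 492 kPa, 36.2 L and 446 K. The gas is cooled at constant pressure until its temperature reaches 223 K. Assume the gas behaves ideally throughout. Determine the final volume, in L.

Isobaric: P stays 492 kPa; V/T = const ⇒ T₂ = 223 K, V₂ = 18.1 L.

18.1 L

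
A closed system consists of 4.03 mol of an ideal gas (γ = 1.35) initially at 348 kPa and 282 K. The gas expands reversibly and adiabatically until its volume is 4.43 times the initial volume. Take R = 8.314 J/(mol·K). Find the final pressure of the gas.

46.7 kPa

V₁ = nRT₁/P₁ = 4.03×8.314×282/348 = 27.2 L.
Adiabatic: TV^(γ−1) = const ⇒ T₂ = 282×(0.226)^0.350 = 167 K; PV^γ = const ⇒ P₂ = 46.7 kPa.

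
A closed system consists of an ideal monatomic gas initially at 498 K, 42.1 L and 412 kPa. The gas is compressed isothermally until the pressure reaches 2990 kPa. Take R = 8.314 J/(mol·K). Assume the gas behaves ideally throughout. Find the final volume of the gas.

Isothermal: T stays 498 K; PV = const ⇒ V₂ = 5.80 L, P₂ = 2990 kPa.

5.80 L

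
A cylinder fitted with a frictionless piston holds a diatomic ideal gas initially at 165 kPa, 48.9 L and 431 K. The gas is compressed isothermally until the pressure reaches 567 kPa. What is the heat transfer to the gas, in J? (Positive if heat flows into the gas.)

n = P₁V₁/(RT₁) = 165×48.9/(8.314×431) = 2.25 mol.
Isothermal: T stays 431 K; PV = const ⇒ V₂ = 14.2 L, P₂ = 567 kPa.
ΔU = 0 (ideal gas, T constant).
W = nRT ln(V₂/V₁) = 2.25×8.314×431×ln(0.291) = -9960 J.
Q = ΔU + W = -9960 J.

-9960 J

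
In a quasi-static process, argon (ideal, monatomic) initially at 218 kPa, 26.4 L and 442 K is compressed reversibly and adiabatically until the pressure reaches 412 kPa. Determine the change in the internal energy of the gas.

2500 J

n = P₁V₁/(RT₁) = 218×26.4/(8.314×442) = 1.57 mol.
Adiabatic: T₂/T₁ = (P₂/P₁)^((γ−1)/γ) ⇒ T₂ = 442×(1.89)^0.400 = 570 K; V₂ = 18.0 L.
For an ideal gas ΔU = nCvΔT with Cv = (3/2)R = 12.5 J/(mol·K).
ΔU = 1.57×12.5×(570−442) = 2500 J.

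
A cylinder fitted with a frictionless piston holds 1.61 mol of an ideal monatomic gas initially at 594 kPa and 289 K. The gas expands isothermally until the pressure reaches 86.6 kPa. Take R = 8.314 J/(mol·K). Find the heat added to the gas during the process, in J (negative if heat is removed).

V₁ = nRT₁/P₁ = 1.61×8.314×289/594 = 6.51 L.
Isothermal: T stays 289 K; PV = const ⇒ V₂ = 44.7 L, P₂ = 86.6 kPa.
ΔU = 0 (ideal gas, T constant).
W = nRT ln(V₂/V₁) = 1.61×8.314×289×ln(6.86) = 7450 J.
Q = ΔU + W = 7450 J.

7450 J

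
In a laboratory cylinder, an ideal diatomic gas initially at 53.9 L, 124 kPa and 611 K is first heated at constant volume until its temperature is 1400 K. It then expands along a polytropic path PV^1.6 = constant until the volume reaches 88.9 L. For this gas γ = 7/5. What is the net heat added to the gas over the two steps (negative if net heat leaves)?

n = P₁V₁/(RT₁) = 124×53.9/(8.314×611) = 1.32 mol.
Step 1 — Isochoric: V stays 53.9 L; P/T = const ⇒ T₂ = 1400 K, P₂ = 284 kPa.
W = 0 (no volume change).
ΔU = nCvΔT = 1.32×20.8×(1400−611) = 21600 J.
Q = ΔU = 21600 J.
State after step 1: P = 284 kPa, V = 53.9 L, T = 1400 K.
Step 2 — Polytropic n=1.6: T₂ = T₁(V₁/V₂)^(n−1) = 1400×(0.606)^0.60 = 1040 K; P₂ = P₁(V₁/V₂)^n = 128 kPa.
W = (P₁V₁−P₂V₂)/(n−1) = (284×53.9−128×88.9)/0.60 = 6620 J.
ΔU = nCvΔT = 1.32×20.8×(1040−1400) = -9930 J.
Q = ΔU + W = -3310 J.
Net over both steps: W = 6620 J, Q = 18300 J, ΔU = 11600 J.

18300 J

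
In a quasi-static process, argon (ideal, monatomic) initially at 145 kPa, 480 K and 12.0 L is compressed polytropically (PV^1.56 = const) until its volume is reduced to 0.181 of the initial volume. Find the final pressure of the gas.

2090 kPa

Polytropic n=1.56: T₂ = T₁(V₁/V₂)^(n−1) = 480×(5.52)^0.56 = 1250 K; P₂ = P₁(V₁/V₂)^n = 2090 kPa.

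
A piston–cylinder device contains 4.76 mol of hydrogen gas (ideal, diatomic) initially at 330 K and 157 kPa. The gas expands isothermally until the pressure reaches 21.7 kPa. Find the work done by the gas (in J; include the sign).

V₁ = nRT₁/P₁ = 4.76×8.314×330/157 = 83.2 L.
Isothermal: T stays 330 K; PV = const ⇒ V₂ = 602 L, P₂ = 21.7 kPa.
W = nRT ln(V₂/V₁) = 4.76×8.314×330×ln(7.24) = 25800 J.

25800 J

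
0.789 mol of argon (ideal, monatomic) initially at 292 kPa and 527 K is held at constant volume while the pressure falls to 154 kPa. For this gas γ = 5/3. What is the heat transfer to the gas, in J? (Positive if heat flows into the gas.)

-2450 J

V₁ = nRT₁/P₁ = 0.789×8.314×527/292 = 11.8 L.
Isochoric: V stays 11.8 L; P/T = const ⇒ T₂ = 278 K, P₂ = 154 kPa.
W = 0 (no volume change).
ΔU = nCvΔT = 0.789×12.5×(278−527) = -2450 J.
Q = ΔU = -2450 J.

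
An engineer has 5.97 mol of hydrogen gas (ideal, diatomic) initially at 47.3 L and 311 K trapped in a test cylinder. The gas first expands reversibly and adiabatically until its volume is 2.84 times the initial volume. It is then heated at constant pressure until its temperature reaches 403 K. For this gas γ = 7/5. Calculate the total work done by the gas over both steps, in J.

23000 J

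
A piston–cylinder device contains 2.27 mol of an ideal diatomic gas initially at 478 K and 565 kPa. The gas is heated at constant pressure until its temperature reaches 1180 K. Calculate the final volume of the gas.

39.4 L

V₁ = nRT₁/P₁ = 2.27×8.314×478/565 = 16.0 L.
Isobaric: P stays 565 kPa; V/T = const ⇒ T₂ = 1180 K, V₂ = 39.4 L.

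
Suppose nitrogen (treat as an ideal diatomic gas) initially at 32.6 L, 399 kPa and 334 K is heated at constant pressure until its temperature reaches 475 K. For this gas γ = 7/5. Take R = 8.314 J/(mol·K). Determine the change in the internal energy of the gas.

n = P₁V₁/(RT₁) = 399×32.6/(8.314×334) = 4.68 mol.
Isobaric: P stays 399 kPa; V/T = const ⇒ T₂ = 475 K, V₂ = 46.4 L.
For an ideal gas ΔU = nCvΔT with Cv = (5/2)R = 20.8 J/(mol·K).
ΔU = 4.68×20.8×(475−334) = 13700 J.

13700 J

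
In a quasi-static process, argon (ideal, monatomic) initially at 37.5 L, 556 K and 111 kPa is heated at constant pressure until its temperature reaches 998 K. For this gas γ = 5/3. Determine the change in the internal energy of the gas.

4960 J

n = P₁V₁/(RT₁) = 111×37.5/(8.314×556) = 0.900 mol.
Isobaric: P stays 111 kPa; V/T = const ⇒ T₂ = 998 K, V₂ = 67.3 L.
For an ideal gas ΔU = nCvΔT with Cv = (3/2)R = 12.5 J/(mol·K).
ΔU = 0.900×12.5×(998−556) = 4960 J.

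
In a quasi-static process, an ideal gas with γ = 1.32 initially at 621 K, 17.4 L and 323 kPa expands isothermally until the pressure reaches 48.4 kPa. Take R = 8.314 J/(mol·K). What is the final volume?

116 L

Isothermal: T stays 621 K; PV = const ⇒ V₂ = 116 L, P₂ = 48.4 kPa.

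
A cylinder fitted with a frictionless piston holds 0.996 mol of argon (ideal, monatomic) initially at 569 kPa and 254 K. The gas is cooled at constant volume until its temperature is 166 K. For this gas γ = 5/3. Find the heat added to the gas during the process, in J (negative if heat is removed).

V₁ = nRT₁/P₁ = 0.996×8.314×254/569 = 3.70 L.
Isochoric: V stays 3.70 L; P/T = const ⇒ T₂ = 166 K, P₂ = 372 kPa.
W = 0 (no volume change).
ΔU = nCvΔT = 0.996×12.5×(166−254) = -1090 J.
Q = ΔU = -1090 J.

-1090 J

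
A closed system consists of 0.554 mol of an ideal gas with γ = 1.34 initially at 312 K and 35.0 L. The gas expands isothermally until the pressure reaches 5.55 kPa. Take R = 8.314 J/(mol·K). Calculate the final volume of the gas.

P₁ = nRT₁/V₁ = 0.554×8.314×312/35.0 = 41.1 kPa.
Isothermal: T stays 312 K; PV = const ⇒ V₂ = 259 L, P₂ = 5.55 kPa.

259 L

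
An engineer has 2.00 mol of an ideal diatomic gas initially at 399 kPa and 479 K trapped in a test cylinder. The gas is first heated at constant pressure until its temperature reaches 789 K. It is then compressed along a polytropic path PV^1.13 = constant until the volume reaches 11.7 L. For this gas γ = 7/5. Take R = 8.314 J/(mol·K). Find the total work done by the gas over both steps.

V₁ = nRT₁/P₁ = 2.00×8.314×479/399 = 20.0 L.
Step 1 — Isobaric: P stays 399 kPa; V/T = const ⇒ T₂ = 789 K, V₂ = 32.9 L.
W = PΔV = 399×(32.9−20.0) kPa·L = 5150 J.
ΔU = nCvΔT = 2.00×20.8×(789−479) = 12900 J.
Q = ΔU + W = nCpΔT = 18000 J.
State after step 1: P = 399 kPa, V = 32.9 L, T = 789 K.
Step 2 — Polytropic n=1.13: T₂ = T₁(V₁/V₂)^(n−1) = 789×(2.81)^0.13 = 902 K; P₂ = P₁(V₁/V₂)^n = 1280 kPa.
W = (P₁V₁−P₂V₂)/(n−1) = (399×32.9−1280×11.7)/0.13 = -14500 J.
ΔU = nCvΔT = 2.00×20.8×(902−789) = 4720 J.
Q = ΔU + W = -9790 J.
Net over both steps: W = -9350 J, Q = 8250 J, ΔU = 17600 J.

-9350 J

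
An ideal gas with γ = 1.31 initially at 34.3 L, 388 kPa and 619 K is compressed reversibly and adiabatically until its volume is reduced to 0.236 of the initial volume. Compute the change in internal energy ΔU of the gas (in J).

n = P₁V₁/(RT₁) = 388×34.3/(8.314×619) = 2.59 mol.
Adiabatic: TV^(γ−1) = const ⇒ T₂ = 619×(4.24)^0.310 = 968 K; PV^γ = const ⇒ P₂ = 2570 kPa.
For an ideal gas ΔU = nCvΔT with Cv = R/(γ−1) = 26.8 J/(mol·K).
ΔU = 2.59×26.8×(968−619) = 24200 J.

24200 J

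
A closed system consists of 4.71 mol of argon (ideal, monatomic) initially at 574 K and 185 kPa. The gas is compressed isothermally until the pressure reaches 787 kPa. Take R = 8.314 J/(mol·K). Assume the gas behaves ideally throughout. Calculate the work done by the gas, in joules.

-32500 J

V₁ = nRT₁/P₁ = 4.71×8.314×574/185 = 121 L.
Isothermal: T stays 574 K; PV = const ⇒ V₂ = 28.6 L, P₂ = 787 kPa.
W = nRT ln(V₂/V₁) = 4.71×8.314×574×ln(0.235) = -32500 J.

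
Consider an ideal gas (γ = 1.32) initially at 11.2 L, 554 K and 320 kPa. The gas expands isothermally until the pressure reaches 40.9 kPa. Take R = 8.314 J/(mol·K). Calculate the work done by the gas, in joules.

n = P₁V₁/(RT₁) = 320×11.2/(8.314×554) = 0.778 mol.
Isothermal: T stays 554 K; PV = const ⇒ V₂ = 87.6 L, P₂ = 40.9 kPa.
W = nRT ln(V₂/V₁) = 0.778×8.314×554×ln(7.82) = 7370 J.

7370 J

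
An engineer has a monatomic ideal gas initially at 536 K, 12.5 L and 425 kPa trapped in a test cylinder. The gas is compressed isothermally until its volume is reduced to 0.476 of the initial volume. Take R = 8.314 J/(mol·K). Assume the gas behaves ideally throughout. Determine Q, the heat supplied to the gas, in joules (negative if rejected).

-3940 J

n = P₁V₁/(RT₁) = 425×12.5/(8.314×536) = 1.19 mol.
Isothermal: T stays 536 K; PV = const ⇒ V₂ = 5.95 L, P₂ = 893 kPa.
ΔU = 0 (ideal gas, T constant).
W = nRT ln(V₂/V₁) = 1.19×8.314×536×ln(0.476) = -3940 J.
Q = ΔU + W = -3940 J.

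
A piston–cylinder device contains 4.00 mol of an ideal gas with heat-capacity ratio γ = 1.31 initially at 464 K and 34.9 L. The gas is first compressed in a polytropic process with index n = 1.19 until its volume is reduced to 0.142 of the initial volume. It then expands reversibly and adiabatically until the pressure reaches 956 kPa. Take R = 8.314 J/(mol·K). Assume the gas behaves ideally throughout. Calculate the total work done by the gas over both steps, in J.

-14300 J

P₁ = nRT₁/V₁ = 4.00×8.314×464/34.9 = 442 kPa.
Step 1 — Polytropic n=1.19: T₂ = T₁(V₁/V₂)^(n−1) = 464×(7.04)^0.19 = 672 K; P₂ = P₁(V₁/V₂)^n = 4510 kPa.
W = (P₁V₁−P₂V₂)/(n−1) = (442×34.9−4510×4.96)/0.19 = -36500 J.
ΔU = nCvΔT = 4.00×26.8×(672−464) = 22300 J.
Q = ΔU + W = -14100 J.
State after step 1: P = 4510 kPa, V = 4.96 L, T = 672 K.
Step 2 — Adiabatic: T₂/T₁ = (P₂/P₁)^((γ−1)/γ) ⇒ T₂ = 672×(0.212)^0.237 = 466 K; V₂ = 16.2 L.
ΔU = nCvΔT = 4.00×26.8×(466−672) = -22200 J.
Q = 0 for an adiabatic process, so W = −ΔU = 22200 J.
Net over both steps: W = -14300 J, Q = -14100 J, ΔU = 183 J.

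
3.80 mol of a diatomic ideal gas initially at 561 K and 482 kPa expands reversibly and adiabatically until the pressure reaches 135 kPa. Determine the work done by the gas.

V₁ = nRT₁/P₁ = 3.80×8.314×561/482 = 36.8 L.
Adiabatic: T₂/T₁ = (P₂/P₁)^((γ−1)/γ) ⇒ T₂ = 561×(0.280)^0.286 = 390 K; V₂ = 91.3 L.
ΔU = nCvΔT = 3.80×20.8×(390−561) = -13500 J.
Q = 0 for an adiabatic process, so W = −ΔU = 13500 J.

13500 J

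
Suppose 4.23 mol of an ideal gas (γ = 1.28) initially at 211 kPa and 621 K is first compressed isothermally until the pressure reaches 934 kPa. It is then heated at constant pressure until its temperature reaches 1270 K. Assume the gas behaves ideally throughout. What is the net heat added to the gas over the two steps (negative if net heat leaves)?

71900 J

V₁ = nRT₁/P₁ = 4.23×8.314×621/211 = 104 L.
Step 1 — Isothermal: T stays 621 K; PV = const ⇒ V₂ = 23.4 L, P₂ = 934 kPa.
ΔU = 0 (ideal gas, T constant).
W = nRT ln(V₂/V₁) = 4.23×8.314×621×ln(0.226) = -32500 J.
Q = ΔU + W = -32500 J.
State after step 1: P = 934 kPa, V = 23.4 L, T = 621 K.
Step 2 — Isobaric: P stays 934 kPa; V/T = const ⇒ T₂ = 1270 K, V₂ = 47.8 L.
W = PΔV = 934×(47.8−23.4) kPa·L = 22800 J.
ΔU = nCvΔT = 4.23×29.7×(1270−621) = 81500 J.
Q = ΔU + W = nCpΔT = 104000 J.
Net over both steps: W = -9660 J, Q = 71900 J, ΔU = 81500 J.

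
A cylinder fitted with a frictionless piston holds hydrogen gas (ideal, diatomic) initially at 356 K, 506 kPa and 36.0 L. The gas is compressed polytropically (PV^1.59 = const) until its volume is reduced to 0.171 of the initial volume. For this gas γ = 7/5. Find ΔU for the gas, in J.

83600 J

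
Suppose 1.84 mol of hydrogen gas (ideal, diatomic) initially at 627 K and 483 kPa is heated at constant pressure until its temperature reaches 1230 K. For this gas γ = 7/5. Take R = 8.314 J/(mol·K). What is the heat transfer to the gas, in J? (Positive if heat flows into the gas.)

V₁ = nRT₁/P₁ = 1.84×8.314×627/483 = 19.9 L.
Isobaric: P stays 483 kPa; V/T = const ⇒ T₂ = 1230 K, V₂ = 39.0 L.
W = PΔV = 483×(39.0−19.9) kPa·L = 9220 J.
ΔU = nCvΔT = 1.84×20.8×(1230−627) = 23100 J.
Q = ΔU + W = nCpΔT = 32300 J.

32300 J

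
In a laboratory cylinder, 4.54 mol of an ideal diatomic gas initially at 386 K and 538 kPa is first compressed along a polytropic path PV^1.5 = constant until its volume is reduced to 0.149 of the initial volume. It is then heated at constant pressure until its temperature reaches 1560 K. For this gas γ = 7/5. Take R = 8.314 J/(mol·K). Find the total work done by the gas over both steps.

-25200 J

V₁ = nRT₁/P₁ = 4.54×8.314×386/538 = 27.1 L.
Step 1 — Polytropic n=1.5: T₂ = T₁(V₁/V₂)^(n−1) = 386×(6.71)^0.50 = 1000 K; P₂ = P₁(V₁/V₂)^n = 9350 kPa.
W = (P₁V₁−P₂V₂)/(n−1) = (538×27.1−9350×4.04)/0.50 = -46400 J.
ΔU = nCvΔT = 4.54×20.8×(1000−386) = 57900 J.
Q = ΔU + W = 11600 J.
State after step 1: P = 9350 kPa, V = 4.04 L, T = 1000 K.
Step 2 — Isobaric: P stays 9350 kPa; V/T = const ⇒ T₂ = 1560 K, V₂ = 6.29 L.
W = PΔV = 9350×(6.29−4.04) kPa·L = 21100 J.
ΔU = nCvΔT = 4.54×20.8×(1560−1000) = 52800 J.
Q = ΔU + W = nCpΔT = 74000 J.
Net over both steps: W = -25200 J, Q = 85600 J, ΔU = 111000 J.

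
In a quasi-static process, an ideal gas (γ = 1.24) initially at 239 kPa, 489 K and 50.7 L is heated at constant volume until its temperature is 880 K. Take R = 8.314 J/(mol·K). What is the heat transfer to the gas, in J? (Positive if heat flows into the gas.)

40400 J

n = P₁V₁/(RT₁) = 239×50.7/(8.314×489) = 2.98 mol.
Isochoric: V stays 50.7 L; P/T = const ⇒ T₂ = 880 K, P₂ = 430 kPa.
W = 0 (no volume change).
ΔU = nCvΔT = 2.98×34.6×(880−489) = 40400 J.
Q = ΔU = 40400 J.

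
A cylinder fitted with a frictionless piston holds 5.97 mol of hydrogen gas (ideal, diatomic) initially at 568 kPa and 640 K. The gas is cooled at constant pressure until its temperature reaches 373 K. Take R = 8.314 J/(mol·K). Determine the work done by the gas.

-13300 J

V₁ = nRT₁/P₁ = 5.97×8.314×640/568 = 55.9 L.
Isobaric: P stays 568 kPa; V/T = const ⇒ T₂ = 373 K, V₂ = 32.6 L.
W = PΔV = 568×(32.6−55.9) kPa·L = -13300 J.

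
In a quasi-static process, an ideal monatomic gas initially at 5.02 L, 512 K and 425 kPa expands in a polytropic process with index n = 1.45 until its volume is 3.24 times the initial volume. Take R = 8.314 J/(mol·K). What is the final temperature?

302 K

Polytropic n=1.45: T₂ = T₁(V₁/V₂)^(n−1) = 512×(0.309)^0.45 = 302 K; P₂ = P₁(V₁/V₂)^n = 77.3 kPa.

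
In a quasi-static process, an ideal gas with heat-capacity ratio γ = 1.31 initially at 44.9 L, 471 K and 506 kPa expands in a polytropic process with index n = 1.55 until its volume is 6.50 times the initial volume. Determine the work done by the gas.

n = P₁V₁/(RT₁) = 506×44.9/(8.314×471) = 5.80 mol.
Polytropic n=1.55: T₂ = T₁(V₁/V₂)^(n−1) = 471×(0.154)^0.55 = 168 K; P₂ = P₁(V₁/V₂)^n = 27.8 kPa.
W = (P₁V₁−P₂V₂)/(n−1) = (506×44.9−27.8×292)/0.55 = 26600 J.

26600 J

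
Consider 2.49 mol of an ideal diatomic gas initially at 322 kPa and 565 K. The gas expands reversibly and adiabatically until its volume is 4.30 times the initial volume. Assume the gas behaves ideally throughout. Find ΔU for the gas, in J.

-12900 J

V₁ = nRT₁/P₁ = 2.49×8.314×565/322 = 36.3 L.
Adiabatic: TV^(γ−1) = const ⇒ T₂ = 565×(0.233)^0.400 = 315 K; PV^γ = const ⇒ P₂ = 41.8 kPa.
For an ideal gas ΔU = nCvΔT with Cv = (5/2)R = 20.8 J/(mol·K).
ΔU = 2.49×20.8×(315−565) = -12900 J.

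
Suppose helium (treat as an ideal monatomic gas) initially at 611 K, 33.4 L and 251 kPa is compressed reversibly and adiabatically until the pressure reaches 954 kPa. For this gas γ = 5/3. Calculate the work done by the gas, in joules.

n = P₁V₁/(RT₁) = 251×33.4/(8.314×611) = 1.65 mol.
Adiabatic: T₂/T₁ = (P₂/P₁)^((γ−1)/γ) ⇒ T₂ = 611×(3.80)^0.400 = 1040 K; V₂ = 15.0 L.
ΔU = nCvΔT = 1.65×12.5×(1040−611) = 8880 J.
Q = 0 for an adiabatic process, so W = −ΔU = -8880 J.

-8880 J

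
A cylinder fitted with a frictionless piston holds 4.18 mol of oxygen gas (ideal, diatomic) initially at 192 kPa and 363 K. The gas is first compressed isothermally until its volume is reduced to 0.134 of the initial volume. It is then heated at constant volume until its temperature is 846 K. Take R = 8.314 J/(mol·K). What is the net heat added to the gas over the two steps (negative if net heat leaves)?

V₁ = nRT₁/P₁ = 4.18×8.314×363/192 = 65.7 L.
Step 1 — Isothermal: T stays 363 K; PV = const ⇒ V₂ = 8.80 L, P₂ = 1430 kPa.
ΔU = 0 (ideal gas, T constant).
W = nRT ln(V₂/V₁) = 4.18×8.314×363×ln(0.134) = -25400 J.
Q = ΔU + W = -25400 J.
State after step 1: P = 1430 kPa, V = 8.80 L, T = 363 K.
Step 2 — Isochoric: V stays 8.80 L; P/T = const ⇒ T₂ = 846 K, P₂ = 3340 kPa.
W = 0 (no volume change).
ΔU = nCvΔT = 4.18×20.8×(846−363) = 42000 J.
Q = ΔU = 42000 J.
Net over both steps: W = -25400 J, Q = 16600 J, ΔU = 42000 J.

16600 J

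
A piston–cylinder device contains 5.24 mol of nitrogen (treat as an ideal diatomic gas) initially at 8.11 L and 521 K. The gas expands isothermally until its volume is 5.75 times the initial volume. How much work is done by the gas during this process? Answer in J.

39700 J

P₁ = nRT₁/V₁ = 5.24×8.314×521/8.11 = 2800 kPa.
Isothermal: T stays 521 K; PV = const ⇒ V₂ = 46.6 L, P₂ = 487 kPa.
W = nRT ln(V₂/V₁) = 5.24×8.314×521×ln(5.75) = 39700 J.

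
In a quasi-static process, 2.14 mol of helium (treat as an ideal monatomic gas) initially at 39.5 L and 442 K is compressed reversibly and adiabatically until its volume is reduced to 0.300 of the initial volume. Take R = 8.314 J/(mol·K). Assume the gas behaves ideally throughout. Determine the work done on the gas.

14500 J

P₁ = nRT₁/V₁ = 2.14×8.314×442/39.5 = 199 kPa.
Adiabatic: TV^(γ−1) = const ⇒ T₂ = 442×(3.33)^0.667 = 986 K; PV^γ = const ⇒ P₂ = 1480 kPa.
ΔU = nCvΔT = 2.14×12.5×(986−442) = 14500 J.
Q = 0 for an adiabatic process, so W = −ΔU = -14500 J.
Work done on the gas = −W_by = 14500 J.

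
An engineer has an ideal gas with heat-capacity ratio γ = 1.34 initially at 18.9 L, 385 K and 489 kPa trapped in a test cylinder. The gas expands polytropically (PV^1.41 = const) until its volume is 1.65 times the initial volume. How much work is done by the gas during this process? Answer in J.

n = P₁V₁/(RT₁) = 489×18.9/(8.314×385) = 2.89 mol.
Polytropic n=1.41: T₂ = T₁(V₁/V₂)^(n−1) = 385×(0.606)^0.41 = 314 K; P₂ = P₁(V₁/V₂)^n = 241 kPa.
W = (P₁V₁−P₂V₂)/(n−1) = (489×18.9−241×31.2)/0.41 = 4180 J.

4180 J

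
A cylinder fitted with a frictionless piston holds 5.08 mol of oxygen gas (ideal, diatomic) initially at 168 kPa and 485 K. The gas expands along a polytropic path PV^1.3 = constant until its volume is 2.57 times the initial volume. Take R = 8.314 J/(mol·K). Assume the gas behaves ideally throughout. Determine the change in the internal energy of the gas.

V₁ = nRT₁/P₁ = 5.08×8.314×485/168 = 122 L.
Polytropic n=1.3: T₂ = T₁(V₁/V₂)^(n−1) = 485×(0.389)^0.30 = 365 K; P₂ = P₁(V₁/V₂)^n = 49.2 kPa.
For an ideal gas ΔU = nCvΔT with Cv = (5/2)R = 20.8 J/(mol·K).
ΔU = 5.08×20.8×(365−485) = -12600 J.

-12600 J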